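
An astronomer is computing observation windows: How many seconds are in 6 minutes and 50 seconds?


Minutes: 6
Seconds: 50
Convert minutes to seconds: 6 x 60 = 360
Add remaining seconds: 360 + 50 = 410

410


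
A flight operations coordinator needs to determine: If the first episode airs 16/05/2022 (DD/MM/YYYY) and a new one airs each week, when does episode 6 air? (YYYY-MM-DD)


First occurrence: 2022-05-16 (occurrence 1)
Each occurrence is 7 days after the previous.
Occurrence 6 is 5 weeks after the first.
5 weeks = 35 days
2022-05-16 + 35 days = 2022-06-20

2022-06-20


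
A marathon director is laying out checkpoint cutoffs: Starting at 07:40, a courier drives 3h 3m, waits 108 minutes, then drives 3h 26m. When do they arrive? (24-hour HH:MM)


Depart: 07:40
Leg 1: +183 min -> 10:43
Layover: +108 min -> 12:31
Leg 2: +206 min -> 15:57
Total travel: 497 minutes = 8h 17m
Arrival: 15:57

15:57


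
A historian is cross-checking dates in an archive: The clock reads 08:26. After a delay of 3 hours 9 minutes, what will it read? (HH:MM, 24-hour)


Start time: 08:26
Adding: 3 hours 9 minutes
Minutes: 26 + 9 = 35
Hours: 8 + 3 + 0 = 11
Result: 11:35

11:35


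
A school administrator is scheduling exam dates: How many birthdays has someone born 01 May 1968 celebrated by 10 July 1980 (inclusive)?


Birth: 1968-05-01
Reference: 1980-07-10
Year difference: 1980 - 1968 = 12
Has birthday (05-01) occurred by 07-10? Yes
Age in full years: 12

12


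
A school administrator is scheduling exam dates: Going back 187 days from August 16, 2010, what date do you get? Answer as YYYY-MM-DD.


Start: 2010-08-16
Subtracting 187 days
Days already passed in August: 16
After going back through August: 171 more days to subtract
July 2010: 31 days, 140 remaining
June 2010: 30 days, 110 remaining
May 2010: 31 days, 79 remaining
April 2010: 30 days, 49 remaining
Result: 2010-02-10

2010-02-10


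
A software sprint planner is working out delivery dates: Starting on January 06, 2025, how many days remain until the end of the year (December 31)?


Start: January 06, 2025
End: December 31, 2025
Days left in January: 25
February: 28
March: 31
April: 30
May: 31
... plus remaining months
Sum of remaining months: 334
Total: 25 + 334 = 359

359


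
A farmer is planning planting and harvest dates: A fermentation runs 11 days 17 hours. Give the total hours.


Days: 11
Extra hours: 17
Hours per day: 24
Days to hours: 11 x 24 = 264
Total: 264 + 17 = 281

281


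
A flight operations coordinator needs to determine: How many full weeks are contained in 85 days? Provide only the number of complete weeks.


Total days: 85
Days per week: 7
Division: 85 / 7 = 12 remainder 1
Complete weeks: 12
Remaining days: 1

12


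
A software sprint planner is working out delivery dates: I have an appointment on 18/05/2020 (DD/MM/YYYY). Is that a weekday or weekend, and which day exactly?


Date: 2020-05-18
January 1, 2020 is a Wednesday
Day of year: 139
Offset from Jan 1: 138 days
138 mod 7 = 5
Result: Monday

Monday


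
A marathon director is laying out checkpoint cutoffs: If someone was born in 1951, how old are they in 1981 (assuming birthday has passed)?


Birth year: 1951
Current year: 1981
Age = current year - birth year
Age = 1981 - 1951 = 30

30


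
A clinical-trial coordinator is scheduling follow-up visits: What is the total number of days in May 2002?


Month: May
Year: 2002
May is a 31-day month
Total: 31 days

31


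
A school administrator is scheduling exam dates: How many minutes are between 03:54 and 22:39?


Start time: 03:54 = 234 minutes from midnight
End time: 22:39 = 1359 minutes from midnight
Difference: 1359 - 234 = 1125 minutes
That is 18 hours and 45 minutes

1125


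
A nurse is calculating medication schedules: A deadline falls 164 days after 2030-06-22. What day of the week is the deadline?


Start: 2030-06-22 (Saturday)
Step 1 - find target date: add 164 days
  2030-06-22 + 164 days = 2030-12-03
Step 2 - day of week:
  164 mod 7 = 3
  Saturday + 3 days -> Tuesday
Result: Tuesday (2030-12-03)

Tuesday


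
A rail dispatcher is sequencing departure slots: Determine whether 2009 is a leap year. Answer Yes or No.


Year: 2009
Divisible by 4? 2009 / 4 = 502.25 -> No
Not divisible by 4, so NOT a leap year

No


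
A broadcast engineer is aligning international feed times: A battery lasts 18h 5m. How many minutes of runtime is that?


Hours: 18
Extra minutes: 5
Minutes per hour: 60
Hours to minutes: 18 x 60 = 1080
Total: 1080 + 5 = 1085

1085


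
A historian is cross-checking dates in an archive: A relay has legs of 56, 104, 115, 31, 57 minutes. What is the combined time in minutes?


Durations: 56, 104, 115, 31, 57
Running sum: 56
+ 104 = 160
+ 115 = 275
+ 31 = 306
+ 57 = 363
Total duration: 363 minutes
That is 6 hours and 3 minutes

363


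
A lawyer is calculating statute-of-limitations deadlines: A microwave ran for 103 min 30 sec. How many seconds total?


Minutes: 103
Extra seconds: 30
Seconds per minute: 60
Minutes to seconds: 103 x 60 = 6180
Total: 6180 + 30 = 6210

6210


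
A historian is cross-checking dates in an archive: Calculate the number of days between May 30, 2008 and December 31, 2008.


Start: May 30, 2008
End: December 31, 2008
Days left in May: 1
June: 30
July: 31
August: 31
September: 30
... plus remaining months
Sum of remaining months: 214
Total: 1 + 214 = 215

215


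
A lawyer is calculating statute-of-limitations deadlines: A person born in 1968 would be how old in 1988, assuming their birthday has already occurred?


Birth year: 1968
Current year: 1988
Age = current year - birth year
Age = 1988 - 1968 = 20

20


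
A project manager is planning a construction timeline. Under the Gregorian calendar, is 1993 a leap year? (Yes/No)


Year: 1993
Divisible by 4? 1993 / 4 = 498.25 -> No
Not divisible by 4, so NOT a leap year

No


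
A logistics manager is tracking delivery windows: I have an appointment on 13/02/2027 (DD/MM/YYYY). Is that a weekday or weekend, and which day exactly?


Date: 2027-02-13
January 1, 2027 is a Friday
Day of year: 44
Offset from Jan 1: 43 days
43 mod 7 = 1
Result: Saturday

Saturday


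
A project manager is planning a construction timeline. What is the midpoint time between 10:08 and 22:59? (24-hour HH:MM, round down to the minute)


Start time: 10:08 = 608 minutes from midnight
End time: 22:59 = 1379 minutes from midnight
Sum: 608 + 1379 = 1987
Midpoint: 1987 / 2 = 993 minutes
Convert: 993 / 60 = 16 hours, 33 minutes
Result: 16:33

16:33


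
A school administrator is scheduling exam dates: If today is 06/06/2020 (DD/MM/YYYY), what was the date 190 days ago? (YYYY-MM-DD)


Start: 2020-06-06
Subtracting 190 days
Days already passed in June: 6
After going back through June: 184 more days to subtract
May 2020: 31 days, 153 remaining
April 2020: 30 days, 123 remaining
March 2020: 31 days, 92 remaining
February 2020: 29 days, 63 remaining
Result: 2019-11-29

2019-11-29


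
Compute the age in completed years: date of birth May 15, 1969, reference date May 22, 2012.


Birth: 1969-05-15
Reference: 2012-05-22
Year difference: 2012 - 1969 = 43
Has birthday (05-15) occurred by 05-22? Yes
Age in full years: 43

43


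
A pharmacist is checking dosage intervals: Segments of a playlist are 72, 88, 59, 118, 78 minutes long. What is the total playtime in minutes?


Durations: 72, 88, 59, 118, 78
Running sum: 72
+ 88 = 160
+ 59 = 219
+ 118 = 337
+ 78 = 415
Total duration: 415 minutes
That is 6 hours and 55 minutes

415


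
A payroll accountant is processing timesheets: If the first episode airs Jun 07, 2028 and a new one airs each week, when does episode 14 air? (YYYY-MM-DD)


First occurrence: 2028-06-07 (occurrence 1)
Each occurrence is 7 days after the previous.
Occurrence 14 is 13 weeks after the first.
13 weeks = 91 days
2028-06-07 + 91 days = 2028-09-06

2028-09-06


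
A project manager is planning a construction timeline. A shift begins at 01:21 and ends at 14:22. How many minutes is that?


Start time: 01:21 = 81 minutes from midnight
End time: 14:22 = 862 minutes from midnight
Difference: 862 - 81 = 781 minutes
That is 13 hours and 1 minutes

781


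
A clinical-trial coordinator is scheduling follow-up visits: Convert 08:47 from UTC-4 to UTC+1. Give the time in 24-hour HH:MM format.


Local time: 08:47 at UTC-4 (offset -4h)
Target zone: UTC+1 (offset 1h)
Difference: 1 - (-4) = 5 hours
Calculation: 8 + (5) = 13
Result: 13:47

13:47


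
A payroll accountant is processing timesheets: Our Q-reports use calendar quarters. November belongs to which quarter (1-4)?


Month: November (month 11)
Q1: January-March (months 1-3)
Q2: April-June (months 4-6)
Q3: July-September (months 7-9)
Q4: October-December (months 10-12)
Month 11 falls in Q4

4


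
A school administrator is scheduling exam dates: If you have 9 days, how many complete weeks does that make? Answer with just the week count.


Total days: 9
Days per week: 7
Division: 9 / 7 = 1 remainder 2
Complete weeks: 1
Remaining days: 2

1


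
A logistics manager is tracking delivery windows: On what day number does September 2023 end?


Month: September
Year: 2023
September is a 30-day month
Total: 30 days

30


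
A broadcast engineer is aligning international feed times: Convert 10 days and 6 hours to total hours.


Days: 10
Extra hours: 6
Hours per day: 24
Days to hours: 10 x 24 = 240
Total: 240 + 6 = 246

246


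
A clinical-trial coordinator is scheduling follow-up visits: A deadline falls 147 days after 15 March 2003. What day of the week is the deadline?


Start: 2003-03-15 (Saturday)
Step 1 - find target date: add 147 days
  2003-03-15 + 147 days = 2003-08-09
Step 2 - day of week:
  147 mod 7 = 0
  Saturday + 0 days -> Saturday
Result: Saturday (2003-08-09)

Saturday


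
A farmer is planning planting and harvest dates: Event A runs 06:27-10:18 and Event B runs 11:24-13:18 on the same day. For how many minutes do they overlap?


Interval A: [387, 618] minutes from midnight
Interval B: [684, 798] minutes from midnight
Overlap start = max(387, 684) = 684
Overlap end = min(618, 798) = 618
End <= start, so the intervals do not overlap: 0 minutes

0


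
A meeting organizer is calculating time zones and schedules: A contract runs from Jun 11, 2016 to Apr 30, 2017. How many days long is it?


Start date: 2016-06-11
End date: 2017-04-30
Jun 2016: +20 days
Jul 2016: +31 days
Aug 2016: +31 days
... (8 more months)
Total: 323 days

323


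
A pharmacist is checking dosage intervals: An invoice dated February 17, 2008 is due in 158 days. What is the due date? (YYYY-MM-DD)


Start: 2008-02-17
Adding 158 days
Days remaining in February: 12
After February: 146 days still to add
March 2008: 31 days, 115 remaining
April 2008: 30 days, 85 remaining
May 2008: 31 days, 54 remaining
June 2008: 30 days, 24 remaining
Result: 2008-07-24

2008-07-24


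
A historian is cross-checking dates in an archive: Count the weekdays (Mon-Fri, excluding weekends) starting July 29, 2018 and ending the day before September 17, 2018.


Start: 2018-07-29 (Sunday)
End (exclusive): 2018-09-17 (Monday)
Total calendar days: 50
Full weeks: 50 // 7 = 7 -> 35 weekdays
Remaining 1 days starting on Sunday:
  Sun(-) -> 0 weekdays
Total business days: 35 + 0 = 35

35


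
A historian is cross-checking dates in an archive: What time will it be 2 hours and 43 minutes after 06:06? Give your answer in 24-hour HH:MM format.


Start time: 06:06
Adding: 2 hours 43 minutes
Minutes: 6 + 43 = 49
Hours: 6 + 2 + 0 = 8
Result: 08:49

08:49


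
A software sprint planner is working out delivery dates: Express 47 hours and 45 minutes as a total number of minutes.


Hours: 47
Extra minutes: 45
Minutes per hour: 60
Hours to minutes: 47 x 60 = 2820
Total: 2820 + 45 = 2865

2865


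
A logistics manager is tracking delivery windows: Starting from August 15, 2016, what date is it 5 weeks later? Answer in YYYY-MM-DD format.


Start: 2016-08-15
Weeks to add: 5
Convert to days: 5 x 7 = 35 days
Add 35 days to 2016-08-15
Result: 2016-09-19

2016-09-19


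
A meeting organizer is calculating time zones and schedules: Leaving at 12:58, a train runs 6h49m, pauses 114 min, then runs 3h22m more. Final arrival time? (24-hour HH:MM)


Depart: 12:58
Leg 1: +409 min -> 19:47
Layover: +114 min -> 21:41
Leg 2: +202 min -> 01:03
Total travel: 725 minutes = 12h 5m
Arrival: 01:03

01:03


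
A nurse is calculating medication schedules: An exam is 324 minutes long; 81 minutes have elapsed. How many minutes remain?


Total budget: 324 minutes
Time used: 81 minutes
Remaining: 324 - 81 = 243 minutes
Percent used: 25.0%
Percent remaining: 75.0%

243


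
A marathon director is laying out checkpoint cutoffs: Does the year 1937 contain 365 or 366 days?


Year: 1937
Check leap year rules:
Divisible by 4? No
1937 is not a leap year
Days: 365

365


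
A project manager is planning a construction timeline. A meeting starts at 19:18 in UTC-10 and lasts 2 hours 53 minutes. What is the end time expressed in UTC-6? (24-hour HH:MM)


Start: 19:18 in UTC-10
Step 1 - add duration:
  minutes: 18 + 53 = 71 (carry 1h)
  hours: 19 + 2 + 1 = 22
  end in UTC-10: 22:11
Step 2 - convert UTC-10 -> UTC-6:
  offset difference: -6 - (-10) = 4 hours
  22 + (4) = 26 -> mod 24 = 2
Result: 02:11 in UTC-6

02:11


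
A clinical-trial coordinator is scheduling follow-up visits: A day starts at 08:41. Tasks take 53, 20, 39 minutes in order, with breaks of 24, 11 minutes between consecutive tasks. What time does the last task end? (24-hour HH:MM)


Start: 08:41 = 521 min from midnight
  after task 1 (53 min): 09:34
  after break (24 min): 09:58
  after task 2 (20 min): 10:18
  after break (11 min): 10:29
  after task 3 (39 min): 11:08
Total elapsed: 147 minutes
End time: 11:08

11:08


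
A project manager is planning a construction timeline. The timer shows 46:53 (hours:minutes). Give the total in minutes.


Hours: 46
Minutes: 53
Convert hours to minutes: 46 x 60 = 2760
Add remaining minutes: 2760 + 53 = 2813

2813


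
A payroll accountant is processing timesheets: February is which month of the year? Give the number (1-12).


Calendar month order:
1. January
2. February <--
3. March
February is month number 2

2


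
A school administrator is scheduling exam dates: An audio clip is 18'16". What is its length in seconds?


Minutes: 18
Seconds: 16
Convert minutes to seconds: 18 x 60 = 1080
Add remaining seconds: 1080 + 16 = 1096

1096


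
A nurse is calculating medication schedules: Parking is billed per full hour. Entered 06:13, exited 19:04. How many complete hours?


Start: 06:13
End: 19:04
Hour difference: 19 - 6 = 13 hours
Minute difference: 4 - 13 = -9 minutes
Total minutes: 771
Complete hours: 771 / 60 = 12 (remainder 51)

12


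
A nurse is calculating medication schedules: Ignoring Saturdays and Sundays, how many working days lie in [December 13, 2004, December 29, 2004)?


Start: 2004-12-13 (Monday)
End (exclusive): 2004-12-29 (Wednesday)
Total calendar days: 16
Full weeks: 16 // 7 = 2 -> 10 weekdays
Remaining 2 days starting on Monday:
  Mon(w), Tue(w) -> 2 weekdays
Total business days: 10 + 2 = 12

12


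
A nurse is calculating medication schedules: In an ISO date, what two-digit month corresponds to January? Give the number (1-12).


Calendar month order:
1. January <--
2. February
January is month number 1

1


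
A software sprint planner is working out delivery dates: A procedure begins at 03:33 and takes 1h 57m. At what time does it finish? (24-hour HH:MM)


Start time: 03:33
Adding: 1 hours 57 minutes
Minutes: 33 + 57 = 90
Minute overflow: 90 >= 60, so carry 1 hour, minutes = 30
Hours: 3 + 1 + 1 = 5
Result: 05:30

05:30


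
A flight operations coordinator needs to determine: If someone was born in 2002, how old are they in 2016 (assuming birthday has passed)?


Birth year: 2002
Current year: 2016
Age = current year - birth year
Age = 2016 - 2002 = 14

14


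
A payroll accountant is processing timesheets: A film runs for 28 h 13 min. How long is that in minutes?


Hours: 28
Minutes: 13
Convert hours to minutes: 28 x 60 = 1680
Add remaining minutes: 1680 + 13 = 1693

1693


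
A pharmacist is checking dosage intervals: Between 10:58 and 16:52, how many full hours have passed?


Start: 10:58
End: 16:52
Hour difference: 16 - 10 = 6 hours
Minute difference: 52 - 58 = -6 minutes
Total minutes: 354
Complete hours: 354 / 60 = 5 (remainder 54)

5


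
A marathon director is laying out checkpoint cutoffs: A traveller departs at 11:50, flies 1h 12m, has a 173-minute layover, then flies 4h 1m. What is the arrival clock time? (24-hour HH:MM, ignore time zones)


Depart: 11:50
Leg 1: +72 min -> 13:02
Layover: +173 min -> 15:55
Leg 2: +241 min -> 19:56
Total travel: 486 minutes = 8h 6m
Arrival: 19:56

19:56


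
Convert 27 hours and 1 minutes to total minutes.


Hours: 27
Extra minutes: 1
Minutes per hour: 60
Hours to minutes: 27 x 60 = 1620
Total: 1620 + 1 = 1621

1621


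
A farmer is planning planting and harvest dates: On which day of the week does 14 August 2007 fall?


Date: 2007-08-14
January 1, 2007 is a Monday
Day of year: 226
Offset from Jan 1: 225 days
225 mod 7 = 1
Result: Tuesday

Tuesday


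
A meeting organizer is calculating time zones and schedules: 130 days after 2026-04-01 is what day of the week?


Start: 2026-04-01 (Wednesday)
Step 1 - find target date: add 130 days
  2026-04-01 + 130 days = 2026-08-09
Step 2 - day of week:
  130 mod 7 = 4
  Wednesday + 4 days -> Sunday
Result: Sunday (2026-08-09)

Sunday


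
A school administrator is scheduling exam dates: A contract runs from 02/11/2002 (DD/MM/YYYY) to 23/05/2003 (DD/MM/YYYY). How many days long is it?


Start date: 2002-11-02
End date: 2003-05-23
Nov 2002: +29 days
Dec 2002: +31 days
Jan 2003: +31 days
... (4 more months)
Total: 202 days

202


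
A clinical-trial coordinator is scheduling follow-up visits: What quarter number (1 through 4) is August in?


Month: August (month 8)
Q1: January-March (months 1-3)
Q2: April-June (months 4-6)
Q3: July-September (months 7-9)
Q4: October-December (months 10-12)
Month 8 falls in Q3

3


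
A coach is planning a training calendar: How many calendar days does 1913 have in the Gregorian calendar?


Year: 1913
Check leap year rules:
Divisible by 4? No
1913 is not a leap year
Days: 365

365


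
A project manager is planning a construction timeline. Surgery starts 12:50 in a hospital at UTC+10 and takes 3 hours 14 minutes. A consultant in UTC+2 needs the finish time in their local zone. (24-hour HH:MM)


Start: 12:50 in UTC+10
Step 1 - add duration:
  minutes: 50 + 14 = 64 (carry 1h)
  hours: 12 + 3 + 1 = 16
  end in UTC+10: 16:04
Step 2 - convert UTC+10 -> UTC+2:
  offset difference: 2 - (10) = -8 hours
  16 + (-8) = 8 -> mod 24 = 8
Result: 08:04 in UTC+2

08:04


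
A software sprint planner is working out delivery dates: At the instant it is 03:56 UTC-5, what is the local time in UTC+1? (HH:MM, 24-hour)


Local time: 03:56 at UTC-5 (offset -5h)
Target zone: UTC+1 (offset 1h)
Difference: 1 - (-5) = 6 hours
Calculation: 3 + (6) = 9
Result: 09:56

09:56


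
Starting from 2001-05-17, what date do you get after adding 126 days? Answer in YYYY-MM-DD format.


Start: 2001-05-17
Adding 126 days
Days remaining in May: 14
After May: 112 days still to add
June 2001: 30 days, 82 remaining
July 2001: 31 days, 51 remaining
August 2001: 31 days, 20 remaining
September 2001 has 30 days, need 20
Result: 2001-09-20

2001-09-20


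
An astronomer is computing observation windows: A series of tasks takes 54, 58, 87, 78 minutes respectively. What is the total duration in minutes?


Durations: 54, 58, 87, 78
Running sum: 54
+ 58 = 112
+ 87 = 199
+ 78 = 277
Total duration: 277 minutes
That is 4 hours and 37 minutes

277


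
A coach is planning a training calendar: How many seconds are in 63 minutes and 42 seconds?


Minutes: 63
Extra seconds: 42
Seconds per minute: 60
Minutes to seconds: 63 x 60 = 3780
Total: 3780 + 42 = 3822

3822


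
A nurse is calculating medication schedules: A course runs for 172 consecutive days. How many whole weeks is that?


Total days: 172
Days per week: 7
Division: 172 / 7 = 24 remainder 4
Complete weeks: 24
Remaining days: 4

24


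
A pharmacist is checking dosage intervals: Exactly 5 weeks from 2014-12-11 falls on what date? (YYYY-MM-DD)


Start: 2014-12-11
Weeks to add: 5
Convert to days: 5 x 7 = 35 days
Add 35 days to 2014-12-11
Result: 2015-01-15

2015-01-15


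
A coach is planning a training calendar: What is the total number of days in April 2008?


Month: April
Year: 2008
April is a 30-day month
Total: 30 days

30


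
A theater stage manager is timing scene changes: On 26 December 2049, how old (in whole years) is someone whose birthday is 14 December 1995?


Birth: 1995-12-14
Reference: 2049-12-26
Year difference: 2049 - 1995 = 54
Has birthday (12-14) occurred by 12-26? Yes
Age in full years: 54

54


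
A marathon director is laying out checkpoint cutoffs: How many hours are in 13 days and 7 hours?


Days: 13
Extra hours: 7
Hours per day: 24
Days to hours: 13 x 24 = 312
Total: 312 + 7 = 319

319


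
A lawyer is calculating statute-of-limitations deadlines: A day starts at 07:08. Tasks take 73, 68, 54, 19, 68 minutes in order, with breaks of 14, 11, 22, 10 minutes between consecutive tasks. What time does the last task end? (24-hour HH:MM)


Start: 07:08 = 428 min from midnight
  after task 1 (73 min): 08:21
  after break (14 min): 08:35
  after task 2 (68 min): 09:43
  after break (11 min): 09:54
  after task 3 (54 min): 10:48
  after break (22 min): 11:10
  after task 4 (19 min): 11:29
  after break (10 min): 11:39
  after task 5 (68 min): 12:47
Total elapsed: 339 minutes
End time: 12:47

12:47


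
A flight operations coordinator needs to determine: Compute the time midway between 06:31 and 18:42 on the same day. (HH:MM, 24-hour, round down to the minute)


Start time: 06:31 = 391 minutes from midnight
End time: 18:42 = 1122 minutes from midnight
Sum: 391 + 1122 = 1513
Midpoint: 1513 / 2 = 756 minutes
Convert: 756 / 60 = 12 hours, 36 minutes
Result: 12:36

12:36


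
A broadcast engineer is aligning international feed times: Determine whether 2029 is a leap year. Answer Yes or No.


Year: 2029
Divisible by 4? 2029 / 4 = 507.25 -> No
Not divisible by 4, so NOT a leap year

No


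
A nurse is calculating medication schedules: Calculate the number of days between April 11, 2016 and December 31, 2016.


Start: April 11, 2016
End: December 31, 2016
Days left in April: 19
May: 31
June: 30
July: 31
August: 31
... plus remaining months
Sum of remaining months: 245
Total: 19 + 245 = 264

264


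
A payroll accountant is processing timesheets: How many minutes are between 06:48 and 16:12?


Start time: 06:48 = 408 minutes from midnight
End time: 16:12 = 972 minutes from midnight
Difference: 972 - 408 = 564 minutes
That is 9 hours and 24 minutes

564


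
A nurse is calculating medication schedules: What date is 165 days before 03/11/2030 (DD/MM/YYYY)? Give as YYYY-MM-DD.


Start: 2030-11-03
Subtracting 165 days
Days already passed in November: 3
After going back through November: 162 more days to subtract
October 2030: 31 days, 131 remaining
September 2030: 30 days, 101 remaining
August 2030: 31 days, 70 remaining
July 2030: 31 days, 39 remaining
Result: 2030-05-22

2030-05-22


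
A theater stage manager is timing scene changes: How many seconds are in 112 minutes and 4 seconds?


Minutes: 112
Seconds: 4
Convert minutes to seconds: 112 x 60 = 6720
Add remaining seconds: 6720 + 4 = 6724

6724


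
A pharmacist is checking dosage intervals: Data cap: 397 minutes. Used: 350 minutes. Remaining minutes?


Total budget: 397 minutes
Time used: 350 minutes
Remaining: 397 - 350 = 47 minutes
Percent used: 88.2%
Percent remaining: 11.8%

47


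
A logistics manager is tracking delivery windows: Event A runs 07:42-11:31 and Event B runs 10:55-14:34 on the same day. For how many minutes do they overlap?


Interval A: [462, 691] minutes from midnight
Interval B: [655, 874] minutes from midnight
Overlap start = max(462, 655) = 655
Overlap end = min(691, 874) = 691
Overlap = 691 - 655 = 36 minutes

36


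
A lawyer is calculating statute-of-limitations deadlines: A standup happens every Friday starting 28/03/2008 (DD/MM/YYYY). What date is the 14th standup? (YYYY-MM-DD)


First occurrence: 2008-03-28 (occurrence 1)
Each occurrence is 7 days after the previous.
Occurrence 14 is 13 weeks after the first.
13 weeks = 91 days
2008-03-28 + 91 days = 2008-06-27

2008-06-27


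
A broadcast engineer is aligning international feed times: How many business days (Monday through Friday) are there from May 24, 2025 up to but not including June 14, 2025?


Start: 2025-05-24 (Saturday)
End (exclusive): 2025-06-14 (Saturday)
Total calendar days: 21
Full weeks: 21 // 7 = 3 -> 15 weekdays
Remaining 0 days starting on Saturday:
Total business days: 15 + 0 = 15

15


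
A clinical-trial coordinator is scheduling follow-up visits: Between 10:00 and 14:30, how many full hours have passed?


Start: 10:00
End: 14:30
Hour difference: 14 - 10 = 4 hours
Minute difference: 30 - 0 = 30 minutes
Total minutes: 270
Complete hours: 270 / 60 = 4 (remainder 30)

4


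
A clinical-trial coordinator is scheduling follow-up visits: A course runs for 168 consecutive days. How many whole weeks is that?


Total days: 168
Days per week: 7
Division: 168 / 7 = 24 remainder 0
Complete weeks: 24
Remaining days: 0

24


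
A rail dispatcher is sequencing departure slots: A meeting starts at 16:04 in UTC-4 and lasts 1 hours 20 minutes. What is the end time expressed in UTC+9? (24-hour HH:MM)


Start: 16:04 in UTC-4
Step 1 - add duration:
  minutes: 4 + 20 = 24
  hours: 16 + 1 + 0 = 17
  end in UTC-4: 17:24
Step 2 - convert UTC-4 -> UTC+9:
  offset difference: 9 - (-4) = 13 hours
  17 + (13) = 30 -> mod 24 = 6
Result: 06:24 in UTC+9

06:24


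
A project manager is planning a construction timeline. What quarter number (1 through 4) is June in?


Month: June (month 6)
Q1: January-March (months 1-3)
Q2: April-June (months 4-6)
Q3: July-September (months 7-9)
Q4: October-December (months 10-12)
Month 6 falls in Q2

2


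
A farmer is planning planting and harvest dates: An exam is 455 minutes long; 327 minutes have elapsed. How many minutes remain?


Total budget: 455 minutes
Time used: 327 minutes
Remaining: 455 - 327 = 128 minutes
Percent used: 71.9%
Percent remaining: 28.1%

128


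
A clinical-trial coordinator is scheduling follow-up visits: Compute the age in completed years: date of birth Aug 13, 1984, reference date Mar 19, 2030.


Birth: 1984-08-13
Reference: 2030-03-19
Year difference: 2030 - 1984 = 46
Has birthday (08-13) occurred by 03-19? No
Birthday not yet reached this year -> subtract 1
Age in full years: 45

45


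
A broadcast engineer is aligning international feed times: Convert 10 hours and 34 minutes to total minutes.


Hours: 10
Minutes: 34
Convert hours to minutes: 10 x 60 = 600
Add remaining minutes: 600 + 34 = 634

634


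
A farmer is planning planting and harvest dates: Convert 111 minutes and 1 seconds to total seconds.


Minutes: 111
Extra seconds: 1
Seconds per minute: 60
Minutes to seconds: 111 x 60 = 6660
Total: 6660 + 1 = 6661

6661


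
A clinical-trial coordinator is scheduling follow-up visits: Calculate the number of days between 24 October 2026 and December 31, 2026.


Start: October 24, 2026
End: December 31, 2026
Days left in October: 7
November: 30
December: 31
Sum of remaining months: 61
Total: 7 + 61 = 68

68


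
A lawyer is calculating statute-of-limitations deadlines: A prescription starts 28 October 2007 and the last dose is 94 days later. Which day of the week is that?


Start: 2007-10-28 (Sunday)
Step 1 - find target date: add 94 days
  2007-10-28 + 94 days = 2008-01-30
Step 2 - day of week:
  94 mod 7 = 3
  Sunday + 3 days -> Wednesday
Result: Wednesday (2008-01-30)

Wednesday


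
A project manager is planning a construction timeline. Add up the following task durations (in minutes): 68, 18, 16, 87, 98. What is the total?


Durations: 68, 18, 16, 87, 98
Running sum: 68
+ 18 = 86
+ 16 = 102
+ 87 = 189
+ 98 = 287
Total duration: 287 minutes
That is 4 hours and 47 minutes

287


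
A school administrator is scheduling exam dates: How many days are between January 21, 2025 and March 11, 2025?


Start date: 2025-01-21
End date: 2025-03-11
Jan 2025: +11 days
Feb 2025: +28 days
Mar 2025: +10 days
Total: 49 days

49


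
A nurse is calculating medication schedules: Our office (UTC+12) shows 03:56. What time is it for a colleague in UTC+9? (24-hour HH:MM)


Local time: 03:56 at UTC+12 (offset 12h)
Target zone: UTC+9 (offset 9h)
Difference: 9 - (12) = -3 hours
Calculation: 3 + (-3) = 0
Result: 00:56

00:56


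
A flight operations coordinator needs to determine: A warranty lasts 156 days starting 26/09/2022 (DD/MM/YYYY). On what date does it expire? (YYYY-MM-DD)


Start: 2022-09-26
Adding 156 days
Days remaining in September: 4
After September: 152 days still to add
October 2022: 31 days, 121 remaining
November 2022: 30 days, 91 remaining
December 2022: 31 days, 60 remaining
January 2023: 31 days, 29 remaining
Result: 2023-03-01

2023-03-01


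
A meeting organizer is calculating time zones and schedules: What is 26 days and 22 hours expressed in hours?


Days: 26
Extra hours: 22
Hours per day: 24
Days to hours: 26 x 24 = 624
Total: 624 + 22 = 646

646


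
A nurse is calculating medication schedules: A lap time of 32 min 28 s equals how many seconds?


Minutes: 32
Seconds: 28
Convert minutes to seconds: 32 x 60 = 1920
Add remaining seconds: 1920 + 28 = 1948

1948


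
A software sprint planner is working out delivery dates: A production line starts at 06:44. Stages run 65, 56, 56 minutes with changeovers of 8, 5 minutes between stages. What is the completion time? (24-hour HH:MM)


Start: 06:44 = 404 min from midnight
  after task 1 (65 min): 07:49
  after break (8 min): 07:57
  after task 2 (56 min): 08:53
  after break (5 min): 08:58
  after task 3 (56 min): 09:54
Total elapsed: 190 minutes
End time: 09:54

09:54


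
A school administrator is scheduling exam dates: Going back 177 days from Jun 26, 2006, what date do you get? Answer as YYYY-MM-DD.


Start: 2006-06-26
Subtracting 177 days
Days already passed in June: 26
After going back through June: 151 more days to subtract
May 2006: 31 days, 120 remaining
April 2006: 30 days, 90 remaining
March 2006: 31 days, 59 remaining
February 2006: 28 days, 31 remaining
Result: 2005-12-31

2005-12-31


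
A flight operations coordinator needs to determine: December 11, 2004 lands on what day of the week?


Date: 2004-12-11
January 1, 2004 is a Thursday
Day of year: 346
Offset from Jan 1: 345 days
345 mod 7 = 2
Result: Saturday

Saturday


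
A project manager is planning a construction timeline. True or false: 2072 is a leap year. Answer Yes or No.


Year: 2072
Divisible by 4? 2072 / 4 = 518.0 -> Yes
Divisible by 100? 2072 / 100 = 20.72 -> No
Divisible by 4 but not 100, so it IS a leap year

Yes


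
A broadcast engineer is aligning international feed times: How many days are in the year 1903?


Year: 1903
Check leap year rules:
Divisible by 4? No
1903 is not a leap year
Days: 365

365


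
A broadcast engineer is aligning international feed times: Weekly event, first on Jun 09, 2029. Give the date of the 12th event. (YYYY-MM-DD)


First occurrence: 2029-06-09 (occurrence 1)
Each occurrence is 7 days after the previous.
Occurrence 12 is 11 weeks after the first.
11 weeks = 77 days
2029-06-09 + 77 days = 2029-08-25

2029-08-25


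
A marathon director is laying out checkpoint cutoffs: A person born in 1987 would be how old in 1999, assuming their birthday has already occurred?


Birth year: 1987
Current year: 1999
Age = current year - birth year
Age = 1999 - 1987 = 12

12


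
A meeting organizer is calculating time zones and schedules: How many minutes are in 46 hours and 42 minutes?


Hours: 46
Extra minutes: 42
Minutes per hour: 60
Hours to minutes: 46 x 60 = 2760
Total: 2760 + 42 = 2802

2802


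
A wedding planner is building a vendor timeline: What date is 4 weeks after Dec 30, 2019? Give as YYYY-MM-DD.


Start: 2019-12-30
Weeks to add: 4
Convert to days: 4 x 7 = 28 days
Add 28 days to 2019-12-30
Result: 2020-01-27

2020-01-27


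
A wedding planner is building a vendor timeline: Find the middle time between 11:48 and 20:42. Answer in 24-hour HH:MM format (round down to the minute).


Start time: 11:48 = 708 minutes from midnight
End time: 20:42 = 1242 minutes from midnight
Sum: 708 + 1242 = 1950
Midpoint: 1950 / 2 = 975 minutes
Convert: 975 / 60 = 16 hours, 15 minutes
Result: 16:15

16:15


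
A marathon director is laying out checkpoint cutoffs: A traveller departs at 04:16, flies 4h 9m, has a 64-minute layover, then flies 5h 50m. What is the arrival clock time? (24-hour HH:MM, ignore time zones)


Depart: 04:16
Leg 1: +249 min -> 08:25
Layover: +64 min -> 09:29
Leg 2: +350 min -> 15:19
Total travel: 663 minutes = 11h 3m
Arrival: 15:19

15:19


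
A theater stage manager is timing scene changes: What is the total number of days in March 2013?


Month: March
Year: 2013
March is a 31-day month
Total: 31 days

31


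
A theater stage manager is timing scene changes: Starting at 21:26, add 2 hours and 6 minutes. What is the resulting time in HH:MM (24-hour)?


Start time: 21:26
Adding: 2 hours 6 minutes
Minutes: 26 + 6 = 32
Hours: 21 + 2 + 0 = 23
Result: 23:32

23:32


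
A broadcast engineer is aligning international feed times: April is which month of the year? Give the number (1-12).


Calendar month order:
3. March
4. April <--
5. May
April is month number 4

4


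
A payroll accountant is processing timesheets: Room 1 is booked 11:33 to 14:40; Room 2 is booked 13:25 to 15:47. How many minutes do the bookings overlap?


Interval A: [693, 880] minutes from midnight
Interval B: [805, 947] minutes from midnight
Overlap start = max(693, 805) = 805
Overlap end = min(880, 947) = 880
Overlap = 880 - 805 = 75 minutes

75


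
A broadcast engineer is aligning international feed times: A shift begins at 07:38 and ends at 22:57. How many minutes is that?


Start time: 07:38 = 458 minutes from midnight
End time: 22:57 = 1377 minutes from midnight
Difference: 1377 - 458 = 919 minutes
That is 15 hours and 19 minutes

919


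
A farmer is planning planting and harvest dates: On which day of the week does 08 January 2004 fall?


Date: 2004-01-08
January 1, 2004 is a Thursday
Day of year: 8
Offset from Jan 1: 7 days
7 mod 7 = 0
Result: Thursday

Thursday


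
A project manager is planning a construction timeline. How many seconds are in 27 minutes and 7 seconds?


Minutes: 27
Seconds: 7
Convert minutes to seconds: 27 x 60 = 1620
Add remaining seconds: 1620 + 7 = 1627

1627


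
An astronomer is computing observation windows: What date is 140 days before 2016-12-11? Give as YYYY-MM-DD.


Start: 2016-12-11
Subtracting 140 days
Days already passed in December: 11
After going back through December: 129 more days to subtract
November 2016: 30 days, 99 remaining
October 2016: 31 days, 68 remaining
September 2016: 30 days, 38 remaining
August 2016: 31 days, 7 remaining
Result: 2016-07-24

2016-07-24


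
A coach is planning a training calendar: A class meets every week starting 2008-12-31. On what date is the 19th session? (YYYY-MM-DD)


First occurrence: 2008-12-31 (occurrence 1)
Each occurrence is 7 days after the previous.
Occurrence 19 is 18 weeks after the first.
18 weeks = 126 days
2008-12-31 + 126 days = 2009-05-06

2009-05-06


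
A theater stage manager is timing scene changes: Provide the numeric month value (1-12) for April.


Calendar month order:
3. March
4. April <--
5. May
April is month number 4

4


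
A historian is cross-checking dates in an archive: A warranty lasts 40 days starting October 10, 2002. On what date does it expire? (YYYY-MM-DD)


Start: 2002-10-10
Adding 40 days
Days remaining in October: 21
After October: 19 days still to add
November 2002 has 30 days, need 19
Result: 2002-11-19

2002-11-19


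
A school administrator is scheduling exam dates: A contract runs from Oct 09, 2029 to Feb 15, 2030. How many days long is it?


Start date: 2029-10-09
End date: 2030-02-15
Oct 2029: +23 days
Nov 2029: +30 days
Dec 2029: +31 days
Jan 2030: +31 days
Feb 2030: +14 days
Total: 129 days

129


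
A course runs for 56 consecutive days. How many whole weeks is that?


Total days: 56
Days per week: 7
Division: 56 / 7 = 8 remainder 0
Complete weeks: 8
Remaining days: 0

8


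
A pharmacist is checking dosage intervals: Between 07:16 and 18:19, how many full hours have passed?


Start: 07:16
End: 18:19
Hour difference: 18 - 7 = 11 hours
Minute difference: 19 - 16 = 3 minutes
Total minutes: 663
Complete hours: 663 / 60 = 11 (remainder 3)

11


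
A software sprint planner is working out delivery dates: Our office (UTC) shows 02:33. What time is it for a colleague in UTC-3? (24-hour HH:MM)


Local time: 02:33 at UTC (offset 0h)
Target zone: UTC-3 (offset -3h)
Difference: -3 - (0) = -3 hours
Calculation: 2 + (-3) = -1
Wraparound: (-1) mod 24 = 23
Result: 23:33

23:33


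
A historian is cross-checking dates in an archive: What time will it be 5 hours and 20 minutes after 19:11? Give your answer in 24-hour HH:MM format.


Start time: 19:11
Adding: 5 hours 20 minutes
Minutes: 11 + 20 = 31
Hours: 19 + 5 + 0 = 24
Hour wraparound: 24 mod 24 = 0
Result: 00:31

00:31


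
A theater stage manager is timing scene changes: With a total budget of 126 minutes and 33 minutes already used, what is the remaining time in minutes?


Total budget: 126 minutes
Time used: 33 minutes
Remaining: 126 - 33 = 93 minutes
Percent used: 26.2%
Percent remaining: 73.8%

93


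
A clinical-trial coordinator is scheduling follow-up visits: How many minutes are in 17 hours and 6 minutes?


Hours: 17
Minutes: 6
Convert hours to minutes: 17 x 60 = 1020
Add remaining minutes: 1020 + 6 = 1026

1026


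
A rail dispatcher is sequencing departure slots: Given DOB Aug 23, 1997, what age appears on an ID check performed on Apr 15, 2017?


Birth: 1997-08-23
Reference: 2017-04-15
Year difference: 2017 - 1997 = 20
Has birthday (08-23) occurred by 04-15? No
Birthday not yet reached this year -> subtract 1
Age in full years: 19

19


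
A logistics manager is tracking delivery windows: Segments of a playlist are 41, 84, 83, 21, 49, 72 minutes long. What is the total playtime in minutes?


Durations: 41, 84, 83, 21, 49, 72
Running sum: 41
+ 84 = 125
+ 83 = 208
+ 21 = 229
+ 49 = 278
+ 72 = 350
Total duration: 350 minutes
That is 5 hours and 50 minutes

350


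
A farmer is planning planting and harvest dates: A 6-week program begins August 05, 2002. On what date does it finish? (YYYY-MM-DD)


Start: 2002-08-05
Weeks to add: 6
Convert to days: 6 x 7 = 42 days
Add 42 days to 2002-08-05
Result: 2002-09-16

2002-09-16


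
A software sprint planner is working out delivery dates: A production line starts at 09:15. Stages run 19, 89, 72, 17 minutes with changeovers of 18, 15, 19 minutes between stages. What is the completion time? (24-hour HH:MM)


Start: 09:15 = 555 min from midnight
  after task 1 (19 min): 09:34
  after break (18 min): 09:52
  after task 2 (89 min): 11:21
  after break (15 min): 11:36
  after task 3 (72 min): 12:48
  after break (19 min): 13:07
  after task 4 (17 min): 13:24
Total elapsed: 249 minutes
End time: 13:24

13:24
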